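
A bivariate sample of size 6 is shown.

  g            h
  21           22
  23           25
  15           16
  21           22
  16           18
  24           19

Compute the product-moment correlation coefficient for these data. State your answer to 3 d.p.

0.714

n = 6, Σg = 120, Σh = 122, Σg² = 2468, Σh² = 2534, Σgh = 2483
nΣgh − ΣgΣh = 14898 − 14640 = 258
nΣg² − (Σg)² = 14808 − 14400 = 408; nΣh² − (Σh)² = 15204 − 14884 = 320
r = 258 / √(408 × 320) = 258 / 361.3309 ≈ 0.714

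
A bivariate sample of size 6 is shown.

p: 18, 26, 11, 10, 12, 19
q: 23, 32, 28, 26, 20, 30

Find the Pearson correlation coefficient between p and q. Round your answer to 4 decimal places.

0.5818

n = 6, Σp = 96, Σq = 159, Σp² = 1726, Σq² = 4313, Σpq = 2624
nΣpq − ΣpΣq = 15744 − 15264 = 480
nΣp² − (Σp)² = 10356 − 9216 = 1140; nΣq² − (Σq)² = 25878 − 25281 = 597
r = 480 / √(1140 × 597) = 480 / 824.9727 ≈ 0.5818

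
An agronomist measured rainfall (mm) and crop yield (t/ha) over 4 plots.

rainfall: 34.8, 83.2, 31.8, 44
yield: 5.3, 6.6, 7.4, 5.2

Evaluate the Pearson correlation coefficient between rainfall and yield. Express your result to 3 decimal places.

n = 4, Σx = 193.8, Σy = 24.5, Σx² = 11080.52, Σy² = 153.45, Σxy = 1197.68
nΣxy − ΣxΣy = 4790.72 − 4748.1 = 42.62
nΣx² − (Σx)² = 44322.08 − 37558.44 = 6763.64; nΣy² − (Σy)² = 613.8 − 600.25 = 13.55
r = 42.62 / √(6763.64 × 13.55) = 42.62 / 302.7331 ≈ 0.141

0.141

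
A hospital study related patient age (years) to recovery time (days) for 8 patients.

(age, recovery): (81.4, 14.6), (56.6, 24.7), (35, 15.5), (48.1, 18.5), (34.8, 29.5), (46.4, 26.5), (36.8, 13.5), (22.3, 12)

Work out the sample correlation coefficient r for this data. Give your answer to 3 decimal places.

0.055

n = 8, Σx = 361.4, Σy = 154.8, Σx² = 18583.66, Σy² = 3304.5, Σxy = 7039.41
nΣxy − ΣxΣy = 56315.28 − 55944.72 = 370.56
nΣx² − (Σx)² = 148669.28 − 130609.96 = 18059.32; nΣy² − (Σy)² = 26436 − 23963.04 = 2472.96
r = 370.56 / √(18059.32 × 2472.96) = 370.56 / 6682.8120 ≈ 0.055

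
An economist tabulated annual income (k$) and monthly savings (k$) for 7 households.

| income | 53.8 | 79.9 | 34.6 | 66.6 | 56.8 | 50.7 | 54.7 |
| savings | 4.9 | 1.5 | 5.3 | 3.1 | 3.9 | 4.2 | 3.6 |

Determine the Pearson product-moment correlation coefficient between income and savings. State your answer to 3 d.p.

n = 7, Σx = 397.1, Σy = 26.5, Σx² = 23699.99, Σy² = 109.77, Σxy = 1404.69
nΣxy − ΣxΣy = 9832.83 − 10523.15 = -690.32
nΣx² − (Σx)² = 165899.93 − 157688.41 = 8211.52; nΣy² − (Σy)² = 768.39 − 702.25 = 66.14
r = -690.32 / √(8211.52 × 66.14) = -690.32 / 736.9599 ≈ -0.937

-0.937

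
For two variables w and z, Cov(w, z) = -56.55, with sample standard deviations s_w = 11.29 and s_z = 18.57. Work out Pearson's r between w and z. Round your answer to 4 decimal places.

-0.2697

r = Cov(w,z) / (s_w · s_z) = -56.55 / (11.29 × 18.57)
  = -56.55 / 209.6553 ≈ -0.2697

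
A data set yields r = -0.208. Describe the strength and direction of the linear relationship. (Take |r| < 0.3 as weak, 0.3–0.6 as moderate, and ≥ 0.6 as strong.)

r = -0.208 < 0 so the relationship is negative.
|r| = 0.208, which falls in the weak range.

weak negative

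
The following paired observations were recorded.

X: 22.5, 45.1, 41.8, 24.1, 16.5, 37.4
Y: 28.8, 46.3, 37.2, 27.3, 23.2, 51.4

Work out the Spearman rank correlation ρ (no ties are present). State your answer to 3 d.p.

0.771

Rank X: 2, 6, 5, 3, 1, 4
Rank Y: 3, 5, 4, 2, 1, 6
d = rank(X) − rank(Y): -1, 1, 1, 1, 0, -2; Σd² = 8
ρ = 1 − 6Σd² / [n(n²−1)] = 1 − 6×8 / (6×35) = 1 − 48/210 ≈ 0.771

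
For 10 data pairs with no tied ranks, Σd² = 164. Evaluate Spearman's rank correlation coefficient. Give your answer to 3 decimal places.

0.006

ρ = 1 − 6Σd² / [n(n²−1)] = 1 − 6×164 / (10×99)
  = 1 − 984/990 = 1 − 0.9939 ≈ 0.006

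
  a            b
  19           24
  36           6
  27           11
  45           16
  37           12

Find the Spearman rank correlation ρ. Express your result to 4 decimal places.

Rank a: 1, 3, 2, 5, 4
Rank b: 5, 1, 2, 4, 3
d = rank(a) − rank(b): -4, 2, 0, 1, 1; Σd² = 22
ρ = 1 − 6Σd² / [n(n²−1)] = 1 − 6×22 / (5×24) = 1 − 132/120 ≈ -0.1000

-0.1000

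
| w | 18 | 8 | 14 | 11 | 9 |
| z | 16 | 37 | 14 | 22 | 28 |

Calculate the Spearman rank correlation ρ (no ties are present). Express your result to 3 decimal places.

-0.900

Rank w: 5, 1, 4, 3, 2
Rank z: 2, 5, 1, 3, 4
d = rank(w) − rank(z): 3, -4, 3, 0, -2; Σd² = 38
ρ = 1 − 6Σd² / [n(n²−1)] = 1 − 6×38 / (5×24) = 1 − 228/120 ≈ -0.900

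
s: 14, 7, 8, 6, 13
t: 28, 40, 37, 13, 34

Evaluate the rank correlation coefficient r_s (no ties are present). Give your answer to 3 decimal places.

Rank s: 5, 2, 3, 1, 4
Rank t: 2, 5, 4, 1, 3
d = rank(s) − rank(t): 3, -3, -1, 0, 1; Σd² = 20
ρ = 1 − 6Σd² / [n(n²−1)] = 1 − 6×20 / (5×24) = 1 − 120/120 ≈ 0.000

0.000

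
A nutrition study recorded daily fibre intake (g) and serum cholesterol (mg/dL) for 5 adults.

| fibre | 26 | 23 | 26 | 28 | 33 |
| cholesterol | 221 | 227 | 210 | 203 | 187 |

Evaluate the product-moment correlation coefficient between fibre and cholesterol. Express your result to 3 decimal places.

-0.961

n = 5, Σx = 136, Σy = 1048, Σx² = 3754, Σy² = 220648, Σxy = 28282
nΣxy − ΣxΣy = 141410 − 142528 = -1118
nΣx² − (Σx)² = 18770 − 18496 = 274; nΣy² − (Σy)² = 1103240 − 1098304 = 4936
r = -1118 / √(274 × 4936) = -1118 / 1162.9549 ≈ -0.961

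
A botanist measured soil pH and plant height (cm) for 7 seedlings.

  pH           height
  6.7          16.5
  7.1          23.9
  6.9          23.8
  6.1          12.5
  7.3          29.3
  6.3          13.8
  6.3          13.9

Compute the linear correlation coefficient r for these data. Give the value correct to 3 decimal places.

0.967

n = 7, Σx = 46.7, Σy = 133.7, Σx² = 312.79, Σy² = 2808.29, Σxy = 909.11
nΣxy − ΣxΣy = 6363.77 − 6243.79 = 119.98
nΣx² − (Σx)² = 2189.53 − 2180.89 = 8.64; nΣy² − (Σy)² = 19658.03 − 17875.69 = 1782.34
r = 119.98 / √(8.64 × 1782.34) = 119.98 / 124.0944 ≈ 0.967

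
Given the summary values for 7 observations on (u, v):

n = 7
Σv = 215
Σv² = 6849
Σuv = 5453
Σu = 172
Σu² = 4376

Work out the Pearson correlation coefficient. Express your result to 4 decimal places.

0.8876

r = (nΣuv − ΣuΣv) / √[(nΣu² − (Σu)²)(nΣv² − (Σv)²)]
Numerator: 7×5453 − 172×215 = 1191
Denominator: √[(30632 − 29584)(47943 − 46225)] = √[1048 × 1718] = 1341.8137
r = 1191 / 1341.8137 ≈ 0.8876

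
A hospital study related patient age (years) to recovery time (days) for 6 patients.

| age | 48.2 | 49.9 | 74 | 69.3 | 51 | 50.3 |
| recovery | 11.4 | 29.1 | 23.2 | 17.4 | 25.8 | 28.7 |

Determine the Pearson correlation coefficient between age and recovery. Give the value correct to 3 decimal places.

n = 6, Σx = 342.7, Σy = 135.6, Σx² = 20222.83, Σy² = 3307.1, Σxy = 7683.6
nΣxy − ΣxΣy = 46101.6 − 46470.12 = -368.52
nΣx² − (Σx)² = 121336.98 − 117443.29 = 3893.69; nΣy² − (Σy)² = 19842.6 − 18387.36 = 1455.24
r = -368.52 / √(3893.69 × 1455.24) = -368.52 / 2380.3893 ≈ -0.155

-0.155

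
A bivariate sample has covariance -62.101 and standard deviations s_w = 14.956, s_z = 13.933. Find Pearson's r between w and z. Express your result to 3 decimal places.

r = Cov(w,z) / (s_w · s_z) = -62.101 / (14.956 × 13.933)
  = -62.101 / 208.3819 ≈ -0.298

-0.298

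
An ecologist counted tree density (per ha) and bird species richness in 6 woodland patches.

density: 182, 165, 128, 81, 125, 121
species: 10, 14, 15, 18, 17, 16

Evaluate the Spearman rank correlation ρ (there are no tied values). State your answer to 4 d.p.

-0.9429

Rank density: 6, 5, 4, 1, 3, 2
Rank species: 1, 2, 3, 6, 5, 4
d = rank(density) − rank(species): 5, 3, 1, -5, -2, -2; Σd² = 68
ρ = 1 − 6Σd² / [n(n²−1)] = 1 − 6×68 / (6×35) = 1 − 408/210 ≈ -0.9429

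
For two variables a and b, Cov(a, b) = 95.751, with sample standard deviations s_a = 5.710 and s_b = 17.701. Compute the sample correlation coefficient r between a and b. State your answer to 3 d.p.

r = Cov(a,b) / (s_a · s_b) = 95.751 / (5.710 × 17.701)
  = 95.751 / 101.0727 ≈ 0.947

0.947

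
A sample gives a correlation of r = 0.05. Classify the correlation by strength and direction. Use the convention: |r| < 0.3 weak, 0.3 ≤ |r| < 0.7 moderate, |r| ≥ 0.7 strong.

weak positive

r = 0.05 > 0 so the relationship is positive.
|r| = 0.05, which falls in the weak range.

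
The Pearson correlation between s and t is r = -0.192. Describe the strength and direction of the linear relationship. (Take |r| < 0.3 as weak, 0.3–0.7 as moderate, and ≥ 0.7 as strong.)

weak negative

r = -0.192 < 0 so the relationship is negative.
|r| = 0.192, which falls in the weak range.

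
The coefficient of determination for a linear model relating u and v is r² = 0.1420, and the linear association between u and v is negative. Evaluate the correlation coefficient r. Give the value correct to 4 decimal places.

-0.3768

|r| = √0.1420 = 0.3768
The association is negative, so r = −0.3768.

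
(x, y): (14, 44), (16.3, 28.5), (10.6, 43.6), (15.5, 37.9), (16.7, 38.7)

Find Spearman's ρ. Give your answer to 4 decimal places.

Rank x: 2, 4, 1, 3, 5
Rank y: 5, 1, 4, 2, 3
d = rank(x) − rank(y): -3, 3, -3, 1, 2; Σd² = 32
ρ = 1 − 6Σd² / [n(n²−1)] = 1 − 6×32 / (5×24) = 1 − 192/120 ≈ -0.6000

-0.6000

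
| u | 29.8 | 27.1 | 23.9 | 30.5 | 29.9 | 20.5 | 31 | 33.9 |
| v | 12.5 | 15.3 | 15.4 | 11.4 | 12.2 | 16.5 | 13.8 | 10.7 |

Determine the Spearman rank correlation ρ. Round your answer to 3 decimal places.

-0.857

Rank u: 4, 3, 2, 6, 5, 1, 7, 8
Rank v: 4, 6, 7, 2, 3, 8, 5, 1
d = rank(u) − rank(v): 0, -3, -5, 4, 2, -7, 2, 7; Σd² = 156
ρ = 1 − 6Σd² / [n(n²−1)] = 1 − 6×156 / (8×63) = 1 − 936/504 ≈ -0.857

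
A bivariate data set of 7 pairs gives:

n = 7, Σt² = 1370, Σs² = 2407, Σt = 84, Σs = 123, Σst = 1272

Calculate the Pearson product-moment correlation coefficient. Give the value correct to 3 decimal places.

r = (nΣst − ΣsΣt) / √[(nΣs² − (Σs)²)(nΣt² − (Σt)²)]
Numerator: 7×1272 − 123×84 = -1428
Denominator: √[(16849 − 15129)(9590 − 7056)] = √[1720 × 2534] = 2087.6973
r = -1428 / 2087.6973 ≈ -0.684

-0.684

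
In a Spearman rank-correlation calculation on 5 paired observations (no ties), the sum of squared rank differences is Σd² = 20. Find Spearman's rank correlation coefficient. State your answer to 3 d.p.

0.000

ρ = 1 − 6Σd² / [n(n²−1)] = 1 − 6×20 / (5×24)
  = 1 − 120/120 = 1 − 1.0000 ≈ 0.000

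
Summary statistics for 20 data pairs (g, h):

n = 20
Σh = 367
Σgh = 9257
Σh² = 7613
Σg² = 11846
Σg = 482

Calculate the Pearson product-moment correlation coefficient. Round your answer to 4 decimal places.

0.9176

r = (nΣgh − ΣgΣh) / √[(nΣg² − (Σg)²)(nΣh² − (Σh)²)]
Numerator: 20×9257 − 482×367 = 8246
Denominator: √[(236920 − 232324)(152260 − 134689)] = √[4596 × 17571] = 8986.4518
r = 8246 / 8986.4518 ≈ 0.9176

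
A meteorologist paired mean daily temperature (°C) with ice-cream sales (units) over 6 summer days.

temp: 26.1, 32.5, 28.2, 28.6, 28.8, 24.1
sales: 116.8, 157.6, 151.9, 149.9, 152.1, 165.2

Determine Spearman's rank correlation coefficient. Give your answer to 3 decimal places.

Rank temp: 2, 6, 3, 4, 5, 1
Rank sales: 1, 5, 3, 2, 4, 6
d = rank(temp) − rank(sales): 1, 1, 0, 2, 1, -5; Σd² = 32
ρ = 1 − 6Σd² / [n(n²−1)] = 1 − 6×32 / (6×35) = 1 − 192/210 ≈ 0.086

0.086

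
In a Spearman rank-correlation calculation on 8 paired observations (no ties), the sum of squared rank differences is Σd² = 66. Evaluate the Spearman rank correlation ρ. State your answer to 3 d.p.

0.214

ρ = 1 − 6Σd² / [n(n²−1)] = 1 − 6×66 / (8×63)
  = 1 − 396/504 = 1 − 0.7857 ≈ 0.214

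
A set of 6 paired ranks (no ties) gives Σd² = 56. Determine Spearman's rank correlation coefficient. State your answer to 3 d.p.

ρ = 1 − 6Σd² / [n(n²−1)] = 1 − 6×56 / (6×35)
  = 1 − 336/210 = 1 − 1.6000 ≈ -0.600

-0.600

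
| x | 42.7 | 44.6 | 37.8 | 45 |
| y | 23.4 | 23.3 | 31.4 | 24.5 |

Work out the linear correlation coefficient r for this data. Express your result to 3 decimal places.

-0.919

n = 4, Σx = 170.1, Σy = 102.6, Σx² = 7266.29, Σy² = 2676.66, Σxy = 4327.78
nΣxy − ΣxΣy = 17311.12 − 17452.26 = -141.14
nΣx² − (Σx)² = 29065.16 − 28934.01 = 131.15; nΣy² − (Σy)² = 10706.64 − 10526.76 = 179.88
r = -141.14 / √(131.15 × 179.88) = -141.14 / 153.5945 ≈ -0.919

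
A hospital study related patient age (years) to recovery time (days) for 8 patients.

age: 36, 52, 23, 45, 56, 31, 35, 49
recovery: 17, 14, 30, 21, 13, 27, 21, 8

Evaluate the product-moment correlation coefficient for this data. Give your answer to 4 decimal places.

n = 8, Σx = 327, Σy = 151, Σx² = 14277, Σy² = 3229, Σxy = 5667
nΣxy − ΣxΣy = 45336 − 49377 = -4041
nΣx² − (Σx)² = 114216 − 106929 = 7287; nΣy² − (Σy)² = 25832 − 22801 = 3031
r = -4041 / √(7287 × 3031) = -4041 / 4699.6699 ≈ -0.8598

-0.8598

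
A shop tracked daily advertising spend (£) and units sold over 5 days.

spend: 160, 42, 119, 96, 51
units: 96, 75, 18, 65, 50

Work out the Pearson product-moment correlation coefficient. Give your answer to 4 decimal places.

0.1733

n = 5, Σx = 468, Σy = 304, Σx² = 53342, Σy² = 21890, Σxy = 29442
nΣxy − ΣxΣy = 147210 − 142272 = 4938
nΣx² − (Σx)² = 266710 − 219024 = 47686; nΣy² − (Σy)² = 109450 − 92416 = 17034
r = 4938 / √(47686 × 17034) = 4938 / 28500.5846 ≈ 0.1733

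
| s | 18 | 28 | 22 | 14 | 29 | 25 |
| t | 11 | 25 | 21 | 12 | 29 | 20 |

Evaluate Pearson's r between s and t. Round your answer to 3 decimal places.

n = 6, Σs = 136, Σt = 118, Σs² = 3254, Σt² = 2572, Σst = 2869
nΣst − ΣsΣt = 17214 − 16048 = 1166
nΣs² − (Σs)² = 19524 − 18496 = 1028; nΣt² − (Σt)² = 15432 − 13924 = 1508
r = 1166 / √(1028 × 1508) = 1166 / 1245.0799 ≈ 0.936

0.936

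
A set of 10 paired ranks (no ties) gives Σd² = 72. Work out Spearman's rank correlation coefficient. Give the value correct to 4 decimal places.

0.5636

ρ = 1 − 6Σd² / [n(n²−1)] = 1 − 6×72 / (10×99)
  = 1 − 432/990 = 1 − 0.43636 ≈ 0.5636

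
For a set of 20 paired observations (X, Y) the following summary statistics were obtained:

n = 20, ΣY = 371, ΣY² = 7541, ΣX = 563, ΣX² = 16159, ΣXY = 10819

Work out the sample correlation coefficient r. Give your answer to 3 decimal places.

r = (nΣXY − ΣXΣY) / √[(nΣX² − (ΣX)²)(nΣY² − (ΣY)²)]
Numerator: 20×10819 − 563×371 = 7507
Denominator: √[(323180 − 316969)(150820 − 137641)] = √[6211 × 13179] = 9047.3625
r = 7507 / 9047.3625 ≈ 0.830

0.830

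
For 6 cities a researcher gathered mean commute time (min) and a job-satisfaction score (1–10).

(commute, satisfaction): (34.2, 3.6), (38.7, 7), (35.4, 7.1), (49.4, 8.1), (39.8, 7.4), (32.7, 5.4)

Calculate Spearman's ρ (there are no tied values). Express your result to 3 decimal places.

0.886

Rank commute: 2, 4, 3, 6, 5, 1
Rank satisfaction: 1, 3, 4, 6, 5, 2
d = rank(commute) − rank(satisfaction): 1, 1, -1, 0, 0, -1; Σd² = 4
ρ = 1 − 6Σd² / [n(n²−1)] = 1 − 6×4 / (6×35) = 1 − 24/210 ≈ 0.886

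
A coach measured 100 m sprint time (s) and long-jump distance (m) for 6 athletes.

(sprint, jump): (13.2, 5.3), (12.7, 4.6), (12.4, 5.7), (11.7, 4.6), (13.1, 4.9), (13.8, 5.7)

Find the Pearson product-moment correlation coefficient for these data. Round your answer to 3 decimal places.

0.530

n = 6, Σx = 76.9, Σy = 30.8, Σx² = 988.23, Σy² = 159.4, Σxy = 395.73
nΣxy − ΣxΣy = 2374.38 − 2368.52 = 5.86
nΣx² − (Σx)² = 5929.38 − 5913.61 = 15.77; nΣy² − (Σy)² = 956.4 − 948.64 = 7.76
r = 5.86 / √(15.77 × 7.76) = 5.86 / 11.0623 ≈ 0.530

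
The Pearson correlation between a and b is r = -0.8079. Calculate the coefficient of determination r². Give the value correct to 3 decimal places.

r² = (-0.8079)² = 0.653

0.653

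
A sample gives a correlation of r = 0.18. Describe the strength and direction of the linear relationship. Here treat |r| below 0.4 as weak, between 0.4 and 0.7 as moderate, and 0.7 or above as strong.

r = 0.18 > 0 so the relationship is positive.
|r| = 0.18, which falls in the weak range.

weak positive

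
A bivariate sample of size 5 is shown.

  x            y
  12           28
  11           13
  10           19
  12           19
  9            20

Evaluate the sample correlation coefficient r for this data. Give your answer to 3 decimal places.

n = 5, Σx = 54, Σy = 99, Σx² = 590, Σy² = 2075, Σxy = 1077
nΣxy − ΣxΣy = 5385 − 5346 = 39
nΣx² − (Σx)² = 2950 − 2916 = 34; nΣy² − (Σy)² = 10375 − 9801 = 574
r = 39 / √(34 × 574) = 39 / 139.6997 ≈ 0.279

0.279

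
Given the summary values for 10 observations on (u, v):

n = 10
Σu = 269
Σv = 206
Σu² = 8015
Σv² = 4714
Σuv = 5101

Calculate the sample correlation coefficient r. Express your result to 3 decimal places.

-0.728

r = (nΣuv − ΣuΣv) / √[(nΣu² − (Σu)²)(nΣv² − (Σv)²)]
Numerator: 10×5101 − 269×206 = -4404
Denominator: √[(80150 − 72361)(47140 − 42436)] = √[7789 × 4704] = 6053.0534
r = -4404 / 6053.0534 ≈ -0.728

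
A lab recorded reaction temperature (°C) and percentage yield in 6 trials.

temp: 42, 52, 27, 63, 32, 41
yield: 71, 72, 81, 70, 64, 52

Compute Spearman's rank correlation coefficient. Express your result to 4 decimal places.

Rank temp: 4, 5, 1, 6, 2, 3
Rank yield: 4, 5, 6, 3, 2, 1
d = rank(temp) − rank(yield): 0, 0, -5, 3, 0, 2; Σd² = 38
ρ = 1 − 6Σd² / [n(n²−1)] = 1 − 6×38 / (6×35) = 1 − 228/210 ≈ -0.0857

-0.0857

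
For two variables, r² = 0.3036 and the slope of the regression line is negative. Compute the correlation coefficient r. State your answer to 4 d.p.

-0.5510

|r| = √0.3036 = 0.5510
The association is negative, so r = −0.5510.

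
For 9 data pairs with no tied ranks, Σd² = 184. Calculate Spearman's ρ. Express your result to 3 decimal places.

ρ = 1 − 6Σd² / [n(n²−1)] = 1 − 6×184 / (9×80)
  = 1 − 1104/720 = 1 − 1.5333 ≈ -0.533

-0.533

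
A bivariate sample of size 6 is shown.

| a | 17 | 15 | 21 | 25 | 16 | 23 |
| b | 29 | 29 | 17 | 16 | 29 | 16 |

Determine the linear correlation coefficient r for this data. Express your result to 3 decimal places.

-0.951

n = 6, Σa = 117, Σb = 136, Σa² = 2365, Σb² = 3324, Σab = 2517
nΣab − ΣaΣb = 15102 − 15912 = -810
nΣa² − (Σa)² = 14190 − 13689 = 501; nΣb² − (Σb)² = 19944 − 18496 = 1448
r = -810 / √(501 × 1448) = -810 / 851.7324 ≈ -0.951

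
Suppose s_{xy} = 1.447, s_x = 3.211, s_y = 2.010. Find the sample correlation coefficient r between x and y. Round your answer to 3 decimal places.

r = Cov(x,y) / (s_x · s_y) = 1.447 / (3.211 × 2.010)
  = 1.447 / 6.4541 ≈ 0.224

0.224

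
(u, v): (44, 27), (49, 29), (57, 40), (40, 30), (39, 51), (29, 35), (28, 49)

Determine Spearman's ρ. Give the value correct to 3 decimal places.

Rank u: 5, 6, 7, 4, 3, 2, 1
Rank v: 1, 2, 5, 3, 7, 4, 6
d = rank(u) − rank(v): 4, 4, 2, 1, -4, -2, -5; Σd² = 82
ρ = 1 − 6Σd² / [n(n²−1)] = 1 − 6×82 / (7×48) = 1 − 492/336 ≈ -0.464

-0.464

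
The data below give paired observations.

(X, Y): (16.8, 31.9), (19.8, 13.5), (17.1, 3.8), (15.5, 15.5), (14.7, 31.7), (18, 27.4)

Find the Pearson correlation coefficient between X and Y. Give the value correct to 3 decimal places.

n = 6, ΣX = 101.9, ΣY = 123.8, ΣX² = 1747.03, ΣY² = 3210.2, ΣXY = 2067.64
nΣXY − ΣXΣY = 12405.84 − 12615.22 = -209.38
nΣX² − (ΣX)² = 10482.18 − 10383.61 = 98.57; nΣY² − (ΣY)² = 19261.2 − 15326.44 = 3934.76
r = -209.38 / √(98.57 × 3934.76) = -209.38 / 622.7755 ≈ -0.336

-0.336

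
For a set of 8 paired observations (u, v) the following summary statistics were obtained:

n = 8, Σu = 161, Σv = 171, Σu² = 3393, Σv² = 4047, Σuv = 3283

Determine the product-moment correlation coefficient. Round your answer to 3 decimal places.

-0.647

r = (nΣuv − ΣuΣv) / √[(nΣu² − (Σu)²)(nΣv² − (Σv)²)]
Numerator: 8×3283 − 161×171 = -1267
Denominator: √[(27144 − 25921)(32376 − 29241)] = √[1223 × 3135] = 1958.0871
r = -1267 / 1958.0871 ≈ -0.647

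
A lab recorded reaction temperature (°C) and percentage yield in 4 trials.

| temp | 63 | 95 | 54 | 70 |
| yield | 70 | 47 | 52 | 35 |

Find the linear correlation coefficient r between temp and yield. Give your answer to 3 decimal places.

n = 4, Σx = 282, Σy = 204, Σx² = 20810, Σy² = 11038, Σxy = 14133
nΣxy − ΣxΣy = 56532 − 57528 = -996
nΣx² − (Σx)² = 83240 − 79524 = 3716; nΣy² − (Σy)² = 44152 − 41616 = 2536
r = -996 / √(3716 × 2536) = -996 / 3069.8169 ≈ -0.324

-0.324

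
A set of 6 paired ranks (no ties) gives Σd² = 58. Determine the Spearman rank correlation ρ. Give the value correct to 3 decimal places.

ρ = 1 − 6Σd² / [n(n²−1)] = 1 − 6×58 / (6×35)
  = 1 − 348/210 = 1 − 1.6571 ≈ -0.657

-0.657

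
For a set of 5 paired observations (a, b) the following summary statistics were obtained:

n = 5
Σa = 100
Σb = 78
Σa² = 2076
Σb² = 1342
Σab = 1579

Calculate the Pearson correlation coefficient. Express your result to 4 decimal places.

0.1948

r = (nΣab − ΣaΣb) / √[(nΣa² − (Σa)²)(nΣb² − (Σb)²)]
Numerator: 5×1579 − 100×78 = 95
Denominator: √[(10380 − 10000)(6710 − 6084)] = √[380 × 626] = 487.7294
r = 95 / 487.7294 ≈ 0.1948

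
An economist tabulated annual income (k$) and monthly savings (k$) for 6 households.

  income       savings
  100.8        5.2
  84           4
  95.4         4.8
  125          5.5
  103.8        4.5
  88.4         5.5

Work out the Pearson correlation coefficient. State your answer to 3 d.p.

0.500

n = 6, Σx = 597.4, Σy = 29.5, Σx² = 60531.8, Σy² = 146.83, Σxy = 2958.88
nΣxy − ΣxΣy = 17753.28 − 17623.3 = 129.98
nΣx² − (Σx)² = 363190.8 − 356886.76 = 6304.04; nΣy² − (Σy)² = 880.98 − 870.25 = 10.73
r = 129.98 / √(6304.04 × 10.73) = 129.98 / 260.0814 ≈ 0.500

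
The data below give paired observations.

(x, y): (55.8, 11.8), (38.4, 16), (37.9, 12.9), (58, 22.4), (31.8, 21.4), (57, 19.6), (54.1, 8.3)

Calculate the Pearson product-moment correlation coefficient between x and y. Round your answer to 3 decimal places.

n = 7, Σx = 333, Σy = 112.4, Σx² = 16575.66, Σy² = 1974.42, Σxy = 5307.7
nΣxy − ΣxΣy = 37153.9 − 37429.2 = -275.3
nΣx² − (Σx)² = 116029.62 − 110889 = 5140.62; nΣy² − (Σy)² = 13820.94 − 12633.76 = 1187.18
r = -275.3 / √(5140.62 × 1187.18) = -275.3 / 2470.3929 ≈ -0.111

-0.111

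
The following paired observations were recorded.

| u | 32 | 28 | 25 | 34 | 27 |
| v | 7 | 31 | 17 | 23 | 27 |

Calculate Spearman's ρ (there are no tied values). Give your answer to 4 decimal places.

Rank u: 4, 3, 1, 5, 2
Rank v: 1, 5, 2, 3, 4
d = rank(u) − rank(v): 3, -2, -1, 2, -2; Σd² = 22
ρ = 1 − 6Σd² / [n(n²−1)] = 1 − 6×22 / (5×24) = 1 − 132/120 ≈ -0.1000

-0.1000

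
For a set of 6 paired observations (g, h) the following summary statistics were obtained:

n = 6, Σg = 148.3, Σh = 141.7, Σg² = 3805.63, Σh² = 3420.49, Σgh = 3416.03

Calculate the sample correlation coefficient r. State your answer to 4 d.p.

-0.8476

r = (nΣgh − ΣgΣh) / √[(nΣg² − (Σg)²)(nΣh² − (Σh)²)]
Numerator: 6×3416.03 − 148.3×141.7 = -517.93
Denominator: √[(22833.78 − 21992.89)(20522.94 − 20078.89)] = √[840.89 × 444.05] = 611.0624
r = -517.93 / 611.0624 ≈ -0.8476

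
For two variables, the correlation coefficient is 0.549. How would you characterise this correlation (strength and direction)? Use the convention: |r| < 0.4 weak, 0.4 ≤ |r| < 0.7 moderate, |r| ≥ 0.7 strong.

r = 0.549 > 0 so the relationship is positive.
|r| = 0.549, which falls in the moderate range.

moderate positive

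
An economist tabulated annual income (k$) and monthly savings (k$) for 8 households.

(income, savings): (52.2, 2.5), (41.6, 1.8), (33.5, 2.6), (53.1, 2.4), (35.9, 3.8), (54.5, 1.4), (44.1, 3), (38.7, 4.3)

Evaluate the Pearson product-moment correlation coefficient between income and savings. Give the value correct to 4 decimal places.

n = 8, Σx = 353.6, Σy = 21.8, Σx² = 16098.82, Σy² = 65.9, Σxy = 931.35
nΣxy − ΣxΣy = 7450.8 − 7708.48 = -257.68
nΣx² − (Σx)² = 128790.56 − 125032.96 = 3757.6; nΣy² − (Σy)² = 527.2 − 475.24 = 51.96
r = -257.68 / √(3757.6 × 51.96) = -257.68 / 441.8652 ≈ -0.5832

-0.5832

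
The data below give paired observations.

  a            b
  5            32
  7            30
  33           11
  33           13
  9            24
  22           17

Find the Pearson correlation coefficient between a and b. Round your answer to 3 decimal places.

-0.971

n = 6, Σa = 109, Σb = 127, Σa² = 2817, Σb² = 3079, Σab = 1752
nΣab − ΣaΣb = 10512 − 13843 = -3331
nΣa² − (Σa)² = 16902 − 11881 = 5021; nΣb² − (Σb)² = 18474 − 16129 = 2345
r = -3331 / √(5021 × 2345) = -3331 / 3431.3620 ≈ -0.971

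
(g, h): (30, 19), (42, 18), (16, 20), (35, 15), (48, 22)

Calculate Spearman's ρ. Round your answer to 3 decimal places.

0.100

Rank g: 2, 4, 1, 3, 5
Rank h: 3, 2, 4, 1, 5
d = rank(g) − rank(h): -1, 2, -3, 2, 0; Σd² = 18
ρ = 1 − 6Σd² / [n(n²−1)] = 1 − 6×18 / (5×24) = 1 − 108/120 ≈ 0.100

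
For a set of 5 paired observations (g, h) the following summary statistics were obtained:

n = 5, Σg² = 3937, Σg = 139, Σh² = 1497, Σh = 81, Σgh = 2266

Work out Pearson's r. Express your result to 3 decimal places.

r = (nΣgh − ΣgΣh) / √[(nΣg² − (Σg)²)(nΣh² − (Σh)²)]
Numerator: 5×2266 − 139×81 = 71
Denominator: √[(19685 − 19321)(7485 − 6561)] = √[364 × 924] = 579.9448
r = 71 / 579.9448 ≈ 0.122

0.122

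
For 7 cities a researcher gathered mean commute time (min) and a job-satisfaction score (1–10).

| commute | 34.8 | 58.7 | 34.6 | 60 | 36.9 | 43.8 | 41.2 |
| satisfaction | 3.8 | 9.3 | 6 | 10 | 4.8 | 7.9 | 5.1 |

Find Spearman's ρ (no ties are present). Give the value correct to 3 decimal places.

Rank commute: 2, 6, 1, 7, 3, 5, 4
Rank satisfaction: 1, 6, 4, 7, 2, 5, 3
d = rank(commute) − rank(satisfaction): 1, 0, -3, 0, 1, 0, 1; Σd² = 12
ρ = 1 − 6Σd² / [n(n²−1)] = 1 − 6×12 / (7×48) = 1 − 72/336 ≈ 0.786

0.786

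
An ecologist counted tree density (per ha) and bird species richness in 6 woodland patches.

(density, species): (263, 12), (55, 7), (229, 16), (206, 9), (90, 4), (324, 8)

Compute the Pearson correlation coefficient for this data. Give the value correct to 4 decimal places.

n = 6, Σx = 1167, Σy = 56, Σx² = 280147, Σy² = 610, Σxy = 12011
nΣxy − ΣxΣy = 72066 − 65352 = 6714
nΣx² − (Σx)² = 1680882 − 1361889 = 318993; nΣy² − (Σy)² = 3660 − 3136 = 524
r = 6714 / √(318993 × 524) = 6714 / 12928.7405 ≈ 0.5193

0.5193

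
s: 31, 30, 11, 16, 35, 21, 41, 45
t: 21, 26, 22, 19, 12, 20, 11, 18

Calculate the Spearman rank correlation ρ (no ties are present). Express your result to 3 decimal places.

-0.643

Rank s: 5, 4, 1, 2, 6, 3, 7, 8
Rank t: 6, 8, 7, 4, 2, 5, 1, 3
d = rank(s) − rank(t): -1, -4, -6, -2, 4, -2, 6, 5; Σd² = 138
ρ = 1 − 6Σd² / [n(n²−1)] = 1 − 6×138 / (8×63) = 1 − 828/504 ≈ -0.643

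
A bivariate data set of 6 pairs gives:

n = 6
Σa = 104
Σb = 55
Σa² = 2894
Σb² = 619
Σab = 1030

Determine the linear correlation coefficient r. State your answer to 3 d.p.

0.217

r = (nΣab − ΣaΣb) / √[(nΣa² − (Σa)²)(nΣb² − (Σb)²)]
Numerator: 6×1030 − 104×55 = 460
Denominator: √[(17364 − 10816)(3714 − 3025)] = √[6548 × 689] = 2124.0461
r = 460 / 2124.0461 ≈ 0.217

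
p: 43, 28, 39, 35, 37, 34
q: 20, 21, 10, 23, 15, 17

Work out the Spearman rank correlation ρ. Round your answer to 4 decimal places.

Rank p: 6, 1, 5, 3, 4, 2
Rank q: 4, 5, 1, 6, 2, 3
d = rank(p) − rank(q): 2, -4, 4, -3, 2, -1; Σd² = 50
ρ = 1 − 6Σd² / [n(n²−1)] = 1 − 6×50 / (6×35) = 1 − 300/210 ≈ -0.4286

-0.4286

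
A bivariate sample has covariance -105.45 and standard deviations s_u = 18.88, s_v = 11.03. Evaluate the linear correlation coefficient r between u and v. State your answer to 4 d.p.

-0.5064

r = Cov(u,v) / (s_u · s_v) = -105.45 / (18.88 × 11.03)
  = -105.45 / 208.2464 ≈ -0.5064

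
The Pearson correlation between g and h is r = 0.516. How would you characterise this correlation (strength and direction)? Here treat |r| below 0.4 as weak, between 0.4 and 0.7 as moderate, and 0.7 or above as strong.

r = 0.516 > 0 so the relationship is positive.
|r| = 0.516, which falls in the moderate range.

moderate positive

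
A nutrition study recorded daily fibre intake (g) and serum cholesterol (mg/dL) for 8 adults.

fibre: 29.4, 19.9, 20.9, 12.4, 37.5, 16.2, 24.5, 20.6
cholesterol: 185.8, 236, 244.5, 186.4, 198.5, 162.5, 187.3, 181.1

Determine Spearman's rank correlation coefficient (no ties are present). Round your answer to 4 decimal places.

0.2857

Rank fibre: 7, 3, 5, 1, 8, 2, 6, 4
Rank cholesterol: 3, 7, 8, 4, 6, 1, 5, 2
d = rank(fibre) − rank(cholesterol): 4, -4, -3, -3, 2, 1, 1, 2; Σd² = 60
ρ = 1 − 6Σd² / [n(n²−1)] = 1 − 6×60 / (8×63) = 1 − 360/504 ≈ 0.2857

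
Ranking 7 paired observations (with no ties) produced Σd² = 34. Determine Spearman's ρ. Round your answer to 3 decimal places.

ρ = 1 − 6Σd² / [n(n²−1)] = 1 − 6×34 / (7×48)
  = 1 − 204/336 = 1 − 0.6071 ≈ 0.393

0.393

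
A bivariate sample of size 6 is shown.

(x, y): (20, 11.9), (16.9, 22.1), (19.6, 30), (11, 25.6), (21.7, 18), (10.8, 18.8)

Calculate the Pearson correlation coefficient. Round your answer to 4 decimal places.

n = 6, Σx = 100, Σy = 126.4, Σx² = 1778.3, Σy² = 2862.82, Σxy = 2074.73
nΣxy − ΣxΣy = 12448.38 − 12640 = -191.62
nΣx² − (Σx)² = 10669.8 − 10000 = 669.8; nΣy² − (Σy)² = 17176.92 − 15976.96 = 1199.96
r = -191.62 / √(669.8 × 1199.96) = -191.62 / 896.5117 ≈ -0.2137

-0.2137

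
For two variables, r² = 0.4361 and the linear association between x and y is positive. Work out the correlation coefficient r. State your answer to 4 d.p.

|r| = √0.4361 = 0.6604
The association is positive, so r = 0.6604.

0.6604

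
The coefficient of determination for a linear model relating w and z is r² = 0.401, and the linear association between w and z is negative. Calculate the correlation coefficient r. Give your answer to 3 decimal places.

-0.633

|r| = √0.401 = 0.633
The association is negative, so r = −0.633.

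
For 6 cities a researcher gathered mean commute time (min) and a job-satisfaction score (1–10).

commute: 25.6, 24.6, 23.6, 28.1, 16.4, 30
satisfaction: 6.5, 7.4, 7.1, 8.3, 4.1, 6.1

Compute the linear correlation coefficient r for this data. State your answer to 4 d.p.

0.6867

n = 6, Σx = 148.3, Σy = 39.5, Σx² = 3776.05, Σy² = 270.33, Σxy = 999.47
nΣxy − ΣxΣy = 5996.82 − 5857.85 = 138.97
nΣx² − (Σx)² = 22656.3 − 21992.89 = 663.41; nΣy² − (Σy)² = 1621.98 − 1560.25 = 61.73
r = 138.97 / √(663.41 × 61.73) = 138.97 / 202.3667 ≈ 0.6867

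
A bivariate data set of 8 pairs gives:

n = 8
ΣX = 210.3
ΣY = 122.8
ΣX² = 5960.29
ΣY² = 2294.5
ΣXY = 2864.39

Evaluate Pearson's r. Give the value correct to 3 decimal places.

r = (nΣXY − ΣXΣY) / √[(nΣX² − (ΣX)²)(nΣY² − (ΣY)²)]
Numerator: 8×2864.39 − 210.3×122.8 = -2909.72
Denominator: √[(47682.32 − 44226.09)(18356 − 15079.84)] = √[3456.23 × 3276.16] = 3364.9907
r = -2909.72 / 3364.9907 ≈ -0.865

-0.865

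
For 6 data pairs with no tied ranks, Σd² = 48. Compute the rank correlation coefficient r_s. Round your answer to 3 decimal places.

ρ = 1 − 6Σd² / [n(n²−1)] = 1 − 6×48 / (6×35)
  = 1 − 288/210 = 1 − 1.3714 ≈ -0.371

-0.371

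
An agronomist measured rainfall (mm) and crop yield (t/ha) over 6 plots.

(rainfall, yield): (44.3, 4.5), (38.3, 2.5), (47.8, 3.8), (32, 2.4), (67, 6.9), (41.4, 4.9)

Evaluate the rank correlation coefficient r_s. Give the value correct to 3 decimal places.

Rank rainfall: 4, 2, 5, 1, 6, 3
Rank yield: 4, 2, 3, 1, 6, 5
d = rank(rainfall) − rank(yield): 0, 0, 2, 0, 0, -2; Σd² = 8
ρ = 1 − 6Σd² / [n(n²−1)] = 1 − 6×8 / (6×35) = 1 − 48/210 ≈ 0.771

0.771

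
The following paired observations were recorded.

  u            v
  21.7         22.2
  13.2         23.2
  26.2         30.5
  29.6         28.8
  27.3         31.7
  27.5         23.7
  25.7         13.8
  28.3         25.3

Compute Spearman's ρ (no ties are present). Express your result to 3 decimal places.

Rank u: 2, 1, 4, 8, 5, 6, 3, 7
Rank v: 2, 3, 7, 6, 8, 4, 1, 5
d = rank(u) − rank(v): 0, -2, -3, 2, -3, 2, 2, 2; Σd² = 38
ρ = 1 − 6Σd² / [n(n²−1)] = 1 − 6×38 / (8×63) = 1 − 228/504 ≈ 0.548

0.548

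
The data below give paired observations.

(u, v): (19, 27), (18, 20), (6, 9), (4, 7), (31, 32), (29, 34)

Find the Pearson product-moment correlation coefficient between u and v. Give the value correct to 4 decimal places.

0.9762

n = 6, Σu = 107, Σv = 129, Σu² = 2539, Σv² = 3439, Σuv = 2933
nΣuv − ΣuΣv = 17598 − 13803 = 3795
nΣu² − (Σu)² = 15234 − 11449 = 3785; nΣv² − (Σv)² = 20634 − 16641 = 3993
r = 3795 / √(3785 × 3993) = 3795 / 3887.6092 ≈ 0.9762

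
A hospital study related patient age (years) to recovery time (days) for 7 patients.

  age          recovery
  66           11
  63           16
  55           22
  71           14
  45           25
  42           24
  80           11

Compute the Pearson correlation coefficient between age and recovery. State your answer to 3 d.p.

n = 7, Σx = 422, Σy = 123, Σx² = 26580, Σy² = 2379, Σxy = 6951
nΣxy − ΣxΣy = 48657 − 51906 = -3249
nΣx² − (Σx)² = 186060 − 178084 = 7976; nΣy² − (Σy)² = 16653 − 15129 = 1524
r = -3249 / √(7976 × 1524) = -3249 / 3486.4630 ≈ -0.932

-0.932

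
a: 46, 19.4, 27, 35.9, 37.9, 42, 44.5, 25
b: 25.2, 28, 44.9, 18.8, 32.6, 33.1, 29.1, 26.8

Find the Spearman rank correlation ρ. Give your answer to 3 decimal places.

-0.024

Rank a: 8, 1, 3, 4, 5, 6, 7, 2
Rank b: 2, 4, 8, 1, 6, 7, 5, 3
d = rank(a) − rank(b): 6, -3, -5, 3, -1, -1, 2, -1; Σd² = 86
ρ = 1 − 6Σd² / [n(n²−1)] = 1 − 6×86 / (8×63) = 1 − 516/504 ≈ -0.024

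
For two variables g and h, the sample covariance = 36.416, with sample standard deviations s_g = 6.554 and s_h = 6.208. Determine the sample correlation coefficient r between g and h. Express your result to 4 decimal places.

r = Cov(g,h) / (s_g · s_h) = 36.416 / (6.554 × 6.208)
  = 36.416 / 40.6872 ≈ 0.8950

0.8950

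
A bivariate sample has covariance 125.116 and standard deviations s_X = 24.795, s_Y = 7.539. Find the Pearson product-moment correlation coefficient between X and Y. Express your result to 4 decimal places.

r = Cov(X,Y) / (s_X · s_Y) = 125.116 / (24.795 × 7.539)
  = 125.116 / 186.9295 ≈ 0.6693

0.6693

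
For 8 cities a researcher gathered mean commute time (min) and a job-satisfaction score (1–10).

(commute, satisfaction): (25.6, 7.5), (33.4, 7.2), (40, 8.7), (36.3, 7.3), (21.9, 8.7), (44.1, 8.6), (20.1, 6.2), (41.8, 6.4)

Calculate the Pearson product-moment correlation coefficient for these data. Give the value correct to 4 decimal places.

n = 8, Σx = 263.2, Σy = 60.6, Σx² = 9264.28, Σy² = 466.12, Σxy = 2007.4
nΣxy − ΣxΣy = 16059.2 − 15949.92 = 109.28
nΣx² − (Σx)² = 74114.24 − 69274.24 = 4840; nΣy² − (Σy)² = 3728.96 − 3672.36 = 56.6
r = 109.28 / √(4840 × 56.6) = 109.28 / 523.3966 ≈ 0.2088

0.2088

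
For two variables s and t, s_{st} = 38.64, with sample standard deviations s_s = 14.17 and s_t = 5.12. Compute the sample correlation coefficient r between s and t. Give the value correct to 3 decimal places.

0.533

r = Cov(s,t) / (s_s · s_t) = 38.64 / (14.17 × 5.12)
  = 38.64 / 72.5504 ≈ 0.533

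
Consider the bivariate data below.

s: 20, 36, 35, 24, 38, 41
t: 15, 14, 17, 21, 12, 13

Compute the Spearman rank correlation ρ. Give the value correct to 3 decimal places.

-0.771

Rank s: 1, 4, 3, 2, 5, 6
Rank t: 4, 3, 5, 6, 1, 2
d = rank(s) − rank(t): -3, 1, -2, -4, 4, 4; Σd² = 62
ρ = 1 − 6Σd² / [n(n²−1)] = 1 − 6×62 / (6×35) = 1 − 372/210 ≈ -0.771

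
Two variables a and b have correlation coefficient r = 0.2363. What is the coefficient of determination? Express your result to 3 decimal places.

r² = (0.2363)² = 0.056

0.056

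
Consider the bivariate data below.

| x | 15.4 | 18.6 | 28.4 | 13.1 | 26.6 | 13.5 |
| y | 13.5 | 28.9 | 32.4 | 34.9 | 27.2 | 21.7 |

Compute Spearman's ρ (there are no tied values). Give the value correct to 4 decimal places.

0.0286

Rank x: 3, 4, 6, 1, 5, 2
Rank y: 1, 4, 5, 6, 3, 2
d = rank(x) − rank(y): 2, 0, 1, -5, 2, 0; Σd² = 34
ρ = 1 − 6Σd² / [n(n²−1)] = 1 − 6×34 / (6×35) = 1 − 204/210 ≈ 0.0286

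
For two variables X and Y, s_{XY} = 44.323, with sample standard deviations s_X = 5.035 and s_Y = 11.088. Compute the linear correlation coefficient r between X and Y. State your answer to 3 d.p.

r = Cov(X,Y) / (s_X · s_Y) = 44.323 / (5.035 × 11.088)
  = 44.323 / 55.8281 ≈ 0.794

0.794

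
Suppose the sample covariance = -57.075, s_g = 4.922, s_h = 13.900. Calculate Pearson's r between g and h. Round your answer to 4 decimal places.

-0.8342

r = Cov(g,h) / (s_g · s_h) = -57.075 / (4.922 × 13.900)
  = -57.075 / 68.4158 ≈ -0.8342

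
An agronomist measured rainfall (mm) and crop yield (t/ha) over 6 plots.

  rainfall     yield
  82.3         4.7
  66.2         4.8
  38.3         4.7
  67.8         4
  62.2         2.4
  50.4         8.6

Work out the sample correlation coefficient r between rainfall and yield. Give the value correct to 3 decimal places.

-0.313

n = 6, Σx = 367.2, Σy = 29.2, Σx² = 23628.46, Σy² = 162.94, Σxy = 1738.5
nΣxy − ΣxΣy = 10431 − 10722.24 = -291.24
nΣx² − (Σx)² = 141770.76 − 134835.84 = 6934.92; nΣy² − (Σy)² = 977.64 − 852.64 = 125
r = -291.24 / √(6934.92 × 125) = -291.24 / 931.0559 ≈ -0.313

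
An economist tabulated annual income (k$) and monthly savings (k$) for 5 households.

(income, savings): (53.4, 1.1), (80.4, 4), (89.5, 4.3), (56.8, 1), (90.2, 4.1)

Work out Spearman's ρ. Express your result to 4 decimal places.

Rank income: 1, 3, 4, 2, 5
Rank savings: 2, 3, 5, 1, 4
d = rank(income) − rank(savings): -1, 0, -1, 1, 1; Σd² = 4
ρ = 1 − 6Σd² / [n(n²−1)] = 1 − 6×4 / (5×24) = 1 − 24/120 ≈ 0.8000

0.8000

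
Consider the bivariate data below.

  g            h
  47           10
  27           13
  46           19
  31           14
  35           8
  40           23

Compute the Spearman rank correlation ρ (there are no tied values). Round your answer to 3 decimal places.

0.086

Rank g: 6, 1, 5, 2, 3, 4
Rank h: 2, 3, 5, 4, 1, 6
d = rank(g) − rank(h): 4, -2, 0, -2, 2, -2; Σd² = 32
ρ = 1 − 6Σd² / [n(n²−1)] = 1 − 6×32 / (6×35) = 1 − 192/210 ≈ 0.086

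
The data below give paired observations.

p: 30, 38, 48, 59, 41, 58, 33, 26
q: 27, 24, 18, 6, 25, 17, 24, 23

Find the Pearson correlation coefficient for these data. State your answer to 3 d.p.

-0.824

n = 8, Σp = 333, Σq = 164, Σp² = 14939, Σq² = 3684, Σpq = 6341
nΣpq − ΣpΣq = 50728 − 54612 = -3884
nΣp² − (Σp)² = 119512 − 110889 = 8623; nΣq² − (Σq)² = 29472 − 26896 = 2576
r = -3884 / √(8623 × 2576) = -3884 / 4713.0508 ≈ -0.824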